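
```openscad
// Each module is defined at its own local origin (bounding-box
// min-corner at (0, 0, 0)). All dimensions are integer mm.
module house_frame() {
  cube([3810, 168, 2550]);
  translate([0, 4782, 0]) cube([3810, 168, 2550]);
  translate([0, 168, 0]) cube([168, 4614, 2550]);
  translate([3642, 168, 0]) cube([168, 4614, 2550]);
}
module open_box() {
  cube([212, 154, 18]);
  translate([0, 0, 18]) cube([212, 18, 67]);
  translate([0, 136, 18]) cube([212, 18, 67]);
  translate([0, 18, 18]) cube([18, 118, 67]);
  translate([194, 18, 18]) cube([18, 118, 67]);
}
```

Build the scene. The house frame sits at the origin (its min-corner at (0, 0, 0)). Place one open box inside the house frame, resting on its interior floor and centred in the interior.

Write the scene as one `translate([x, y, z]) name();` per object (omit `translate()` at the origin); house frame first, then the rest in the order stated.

house_frame();
translate([1799, 2398, 0]) open_box();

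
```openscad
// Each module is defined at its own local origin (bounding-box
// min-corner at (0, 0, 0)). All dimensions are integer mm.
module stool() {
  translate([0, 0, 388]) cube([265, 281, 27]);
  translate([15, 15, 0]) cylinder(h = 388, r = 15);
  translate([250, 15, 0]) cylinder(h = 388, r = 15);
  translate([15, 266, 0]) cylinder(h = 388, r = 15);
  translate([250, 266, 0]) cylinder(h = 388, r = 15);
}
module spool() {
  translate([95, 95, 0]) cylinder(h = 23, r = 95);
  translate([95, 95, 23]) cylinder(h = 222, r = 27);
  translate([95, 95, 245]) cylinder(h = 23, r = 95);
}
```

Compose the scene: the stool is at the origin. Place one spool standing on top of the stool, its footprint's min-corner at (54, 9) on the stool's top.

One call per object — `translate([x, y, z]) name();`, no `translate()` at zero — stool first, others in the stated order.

stool();
translate([54, 9, 415]) spool();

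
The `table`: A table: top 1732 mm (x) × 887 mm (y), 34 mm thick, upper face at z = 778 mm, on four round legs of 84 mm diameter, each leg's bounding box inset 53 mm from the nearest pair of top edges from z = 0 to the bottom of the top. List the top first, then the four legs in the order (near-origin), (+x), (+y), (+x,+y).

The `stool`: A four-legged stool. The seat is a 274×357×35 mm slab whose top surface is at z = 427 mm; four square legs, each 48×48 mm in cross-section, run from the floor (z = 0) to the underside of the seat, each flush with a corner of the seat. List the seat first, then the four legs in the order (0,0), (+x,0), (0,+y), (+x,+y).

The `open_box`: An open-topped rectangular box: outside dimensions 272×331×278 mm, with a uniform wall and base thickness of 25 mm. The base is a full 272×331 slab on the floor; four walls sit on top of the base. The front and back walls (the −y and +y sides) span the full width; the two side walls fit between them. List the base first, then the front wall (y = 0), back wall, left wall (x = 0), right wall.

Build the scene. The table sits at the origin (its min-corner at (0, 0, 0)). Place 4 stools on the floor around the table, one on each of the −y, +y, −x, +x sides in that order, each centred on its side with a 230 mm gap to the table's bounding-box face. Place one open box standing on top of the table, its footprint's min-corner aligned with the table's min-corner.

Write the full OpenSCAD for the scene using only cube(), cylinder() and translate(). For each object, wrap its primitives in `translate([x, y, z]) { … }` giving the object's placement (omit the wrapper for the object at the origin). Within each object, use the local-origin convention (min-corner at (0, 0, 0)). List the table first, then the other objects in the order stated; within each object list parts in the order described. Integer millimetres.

translate([0, 0, 744]) cube([1732, 887, 34]);
translate([95, 95, 0]) cylinder(h = 744, r = 42);
translate([1637, 95, 0]) cylinder(h = 744, r = 42);
translate([95, 792, 0]) cylinder(h = 744, r = 42);
translate([1637, 792, 0]) cylinder(h = 744, r = 42);
translate([729, -587, 0]) {
  translate([0, 0, 392]) cube([274, 357, 35]);
  cube([48, 48, 392]);
  translate([226, 0, 0]) cube([48, 48, 392]);
  translate([0, 309, 0]) cube([48, 48, 392]);
  translate([226, 309, 0]) cube([48, 48, 392]);
}
translate([729, 1117, 0]) {
  translate([0, 0, 392]) cube([274, 357, 35]);
  cube([48, 48, 392]);
  translate([226, 0, 0]) cube([48, 48, 392]);
  translate([0, 309, 0]) cube([48, 48, 392]);
  translate([226, 309, 0]) cube([48, 48, 392]);
}
translate([-504, 265, 0]) {
  translate([0, 0, 392]) cube([274, 357, 35]);
  cube([48, 48, 392]);
  translate([226, 0, 0]) cube([48, 48, 392]);
  translate([0, 309, 0]) cube([48, 48, 392]);
  translate([226, 309, 0]) cube([48, 48, 392]);
}
translate([1962, 265, 0]) {
  translate([0, 0, 392]) cube([274, 357, 35]);
  cube([48, 48, 392]);
  translate([226, 0, 0]) cube([48, 48, 392]);
  translate([0, 309, 0]) cube([48, 48, 392]);
  translate([226, 309, 0]) cube([48, 48, 392]);
}
translate([0, 0, 778]) {
  cube([272, 331, 25]);
  translate([0, 0, 25]) cube([272, 25, 253]);
  translate([0, 306, 25]) cube([272, 25, 253]);
  translate([0, 25, 25]) cube([25, 281, 253]);
  translate([247, 25, 25]) cube([25, 281, 253]);
}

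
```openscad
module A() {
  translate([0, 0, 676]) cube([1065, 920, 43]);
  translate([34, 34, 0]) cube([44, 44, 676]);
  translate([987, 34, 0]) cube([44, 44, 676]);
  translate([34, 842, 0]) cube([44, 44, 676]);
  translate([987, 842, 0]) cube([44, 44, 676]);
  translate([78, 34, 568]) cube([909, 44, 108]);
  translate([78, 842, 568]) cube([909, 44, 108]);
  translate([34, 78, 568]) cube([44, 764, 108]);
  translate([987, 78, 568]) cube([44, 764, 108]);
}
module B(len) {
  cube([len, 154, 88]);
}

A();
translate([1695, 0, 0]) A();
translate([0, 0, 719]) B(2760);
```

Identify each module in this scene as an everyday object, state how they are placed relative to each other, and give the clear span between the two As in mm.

Second table starts at x = 1695; first ends at x = 1065; clear span = 1695 − 1065 = 630 mm.

A is a table. B is a beam. A beam spans the tops of two tables. The clear span between the two tables is 630 mm.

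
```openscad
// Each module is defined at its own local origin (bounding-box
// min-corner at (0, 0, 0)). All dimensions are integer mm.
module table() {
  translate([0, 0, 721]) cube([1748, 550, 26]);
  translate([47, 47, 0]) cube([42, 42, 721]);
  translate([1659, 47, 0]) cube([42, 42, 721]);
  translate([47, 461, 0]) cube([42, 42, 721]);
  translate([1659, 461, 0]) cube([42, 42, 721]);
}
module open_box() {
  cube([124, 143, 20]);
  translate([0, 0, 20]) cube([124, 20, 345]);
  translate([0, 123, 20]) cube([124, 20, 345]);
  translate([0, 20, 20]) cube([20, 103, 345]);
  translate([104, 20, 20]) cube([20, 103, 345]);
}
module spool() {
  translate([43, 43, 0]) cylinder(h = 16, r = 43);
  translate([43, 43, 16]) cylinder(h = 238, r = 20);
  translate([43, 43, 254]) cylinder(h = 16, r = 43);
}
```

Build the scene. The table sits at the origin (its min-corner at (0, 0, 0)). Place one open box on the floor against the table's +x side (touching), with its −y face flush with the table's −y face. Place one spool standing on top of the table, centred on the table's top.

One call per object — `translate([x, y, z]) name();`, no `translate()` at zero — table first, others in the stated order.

table();
translate([1748, 0, 0]) open_box();
translate([831, 232, 747]) spool();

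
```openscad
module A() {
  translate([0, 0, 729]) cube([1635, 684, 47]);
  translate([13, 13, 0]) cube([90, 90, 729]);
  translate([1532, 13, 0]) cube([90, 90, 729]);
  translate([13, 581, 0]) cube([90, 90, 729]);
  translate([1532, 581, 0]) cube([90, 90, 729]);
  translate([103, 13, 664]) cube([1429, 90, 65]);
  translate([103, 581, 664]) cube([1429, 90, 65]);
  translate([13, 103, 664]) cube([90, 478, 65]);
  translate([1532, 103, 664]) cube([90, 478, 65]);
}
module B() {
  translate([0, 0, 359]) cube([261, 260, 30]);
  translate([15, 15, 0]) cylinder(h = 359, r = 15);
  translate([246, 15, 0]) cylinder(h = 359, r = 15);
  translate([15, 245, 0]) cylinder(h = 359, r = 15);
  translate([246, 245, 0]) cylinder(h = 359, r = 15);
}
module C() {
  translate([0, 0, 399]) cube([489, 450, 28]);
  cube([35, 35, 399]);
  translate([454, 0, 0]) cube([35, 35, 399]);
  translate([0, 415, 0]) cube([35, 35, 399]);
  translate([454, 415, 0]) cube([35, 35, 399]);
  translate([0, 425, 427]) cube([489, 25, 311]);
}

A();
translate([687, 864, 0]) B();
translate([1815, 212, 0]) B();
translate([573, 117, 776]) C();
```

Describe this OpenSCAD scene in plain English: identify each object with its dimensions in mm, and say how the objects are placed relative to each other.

A is a table: top 1635 mm (x) × 684 mm (y), 47 mm thick, upper face at z = 776 mm, on four 90×90 mm square legs, each inset 13 mm from the nearest pair of top edges, running from z = 0 to the bottom of the top. Four apron rails, 90 mm thick and 65 mm tall, run between adjacent legs with their top edges flush with the underside of the top and their outer faces flush with the legs' outer faces.

B is a four-legged stool. The seat is a 261×260×30 mm slab whose top surface is at z = 389 mm; four round legs, each 30 mm in diameter, run from the floor (z = 0) to the underside of the seat, each leg's axis is inset half a diameter from the nearest pair of seat edges (so the leg's bounding box is flush with the corner).

C is a chair: 489×450 mm seat, 28 mm thick, top at z = 427 mm, on four 35 mm square corner legs flush with the seat edges. A 25 mm thick backrest slab spans the full seat width, extending 311 mm above the seat top, its back face flush with the seat's +y edge.

Two stools sit around the table at the +y, +x sides. The chair is on top of the table, centred.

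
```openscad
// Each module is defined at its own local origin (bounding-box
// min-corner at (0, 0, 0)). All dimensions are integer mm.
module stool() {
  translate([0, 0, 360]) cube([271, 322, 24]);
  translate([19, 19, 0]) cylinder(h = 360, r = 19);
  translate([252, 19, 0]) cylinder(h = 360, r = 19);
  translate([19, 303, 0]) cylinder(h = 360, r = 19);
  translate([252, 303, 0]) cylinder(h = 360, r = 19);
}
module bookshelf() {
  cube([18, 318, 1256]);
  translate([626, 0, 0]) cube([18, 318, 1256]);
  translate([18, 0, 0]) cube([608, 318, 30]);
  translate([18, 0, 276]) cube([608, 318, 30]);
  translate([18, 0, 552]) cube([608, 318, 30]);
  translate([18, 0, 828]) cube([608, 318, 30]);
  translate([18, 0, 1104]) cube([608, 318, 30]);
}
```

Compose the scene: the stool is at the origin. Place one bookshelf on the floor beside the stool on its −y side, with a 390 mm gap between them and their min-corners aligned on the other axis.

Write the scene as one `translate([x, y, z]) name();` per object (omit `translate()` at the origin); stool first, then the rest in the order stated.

stool();
translate([0, -708, 0]) bookshelf();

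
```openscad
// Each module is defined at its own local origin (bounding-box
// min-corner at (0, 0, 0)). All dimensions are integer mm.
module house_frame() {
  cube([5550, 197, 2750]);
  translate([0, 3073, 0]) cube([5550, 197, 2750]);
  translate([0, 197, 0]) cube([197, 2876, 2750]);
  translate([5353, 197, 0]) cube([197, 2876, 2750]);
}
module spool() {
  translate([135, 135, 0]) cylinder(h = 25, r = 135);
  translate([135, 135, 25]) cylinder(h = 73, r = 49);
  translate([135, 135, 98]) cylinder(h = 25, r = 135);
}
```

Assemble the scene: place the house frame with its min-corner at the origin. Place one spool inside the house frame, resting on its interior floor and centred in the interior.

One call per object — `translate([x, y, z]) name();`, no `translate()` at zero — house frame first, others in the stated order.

house_frame();
translate([2640, 1500, 0]) spool();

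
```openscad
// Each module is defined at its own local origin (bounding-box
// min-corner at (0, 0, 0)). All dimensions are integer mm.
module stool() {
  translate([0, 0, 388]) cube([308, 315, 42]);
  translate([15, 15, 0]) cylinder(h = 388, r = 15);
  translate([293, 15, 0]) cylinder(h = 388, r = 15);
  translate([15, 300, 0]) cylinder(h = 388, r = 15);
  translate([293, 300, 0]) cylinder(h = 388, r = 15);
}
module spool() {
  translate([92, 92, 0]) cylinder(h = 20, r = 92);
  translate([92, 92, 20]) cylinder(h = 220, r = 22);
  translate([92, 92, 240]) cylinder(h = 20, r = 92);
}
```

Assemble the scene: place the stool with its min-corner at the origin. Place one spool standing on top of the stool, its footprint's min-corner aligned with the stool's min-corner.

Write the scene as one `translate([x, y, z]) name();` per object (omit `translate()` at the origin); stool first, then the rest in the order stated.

stool();
translate([0, 0, 430]) spool();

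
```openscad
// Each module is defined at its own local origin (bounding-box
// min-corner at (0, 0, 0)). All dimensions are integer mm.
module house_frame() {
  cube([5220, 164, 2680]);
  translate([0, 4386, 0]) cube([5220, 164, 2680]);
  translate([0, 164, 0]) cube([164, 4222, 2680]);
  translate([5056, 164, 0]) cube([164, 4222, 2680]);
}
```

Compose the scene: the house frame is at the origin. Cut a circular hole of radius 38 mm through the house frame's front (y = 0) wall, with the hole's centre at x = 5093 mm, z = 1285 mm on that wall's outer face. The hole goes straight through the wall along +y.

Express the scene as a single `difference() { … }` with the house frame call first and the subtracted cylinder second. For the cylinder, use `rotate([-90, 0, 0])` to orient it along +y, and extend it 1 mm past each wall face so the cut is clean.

difference() {
  house_frame();
  translate([5093, -1, 1285]) rotate([-90, 0, 0]) cylinder(h = 166, r = 38);
}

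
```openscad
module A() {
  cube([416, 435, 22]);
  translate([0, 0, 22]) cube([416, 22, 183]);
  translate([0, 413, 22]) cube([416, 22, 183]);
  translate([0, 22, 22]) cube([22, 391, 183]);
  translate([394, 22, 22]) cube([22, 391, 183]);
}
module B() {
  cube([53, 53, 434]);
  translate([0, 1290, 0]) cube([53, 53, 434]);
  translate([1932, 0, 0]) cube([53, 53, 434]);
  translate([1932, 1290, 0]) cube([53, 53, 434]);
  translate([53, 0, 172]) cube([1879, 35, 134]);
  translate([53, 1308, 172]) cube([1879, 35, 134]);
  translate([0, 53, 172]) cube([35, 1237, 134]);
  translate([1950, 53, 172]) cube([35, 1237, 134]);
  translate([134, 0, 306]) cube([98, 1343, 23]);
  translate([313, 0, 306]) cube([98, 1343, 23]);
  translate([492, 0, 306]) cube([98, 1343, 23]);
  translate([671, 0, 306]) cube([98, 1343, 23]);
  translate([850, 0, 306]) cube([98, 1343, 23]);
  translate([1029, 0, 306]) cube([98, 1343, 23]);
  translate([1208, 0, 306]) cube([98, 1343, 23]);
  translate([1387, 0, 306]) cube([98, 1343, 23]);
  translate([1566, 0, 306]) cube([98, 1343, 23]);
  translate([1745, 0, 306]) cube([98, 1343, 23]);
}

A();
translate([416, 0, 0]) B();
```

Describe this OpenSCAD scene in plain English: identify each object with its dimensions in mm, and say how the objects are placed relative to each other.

A is an open-topped rectangular box: outside dimensions 416×435×205 mm, with a uniform wall and base thickness of 22 mm. The base is a full 416×435 slab on the floor; four walls sit on top of the base. The front and back walls (the −y and +y sides) span the full width; the two side walls fit between them.

B is a bed frame 1985 mm long (x) by 1343 mm wide (y). Four 53×53 mm corner posts, 434 mm tall, at the corners of the footprint. Four rails of 35 mm thickness and 134 mm height run between adjacent posts with their undersides at z = 172 mm, their outer faces flush with the outside of the frame (the two x-running rails run between the posts' inner faces; the two y-running rails run between the posts' inner faces). 10 slats, each 98 mm wide (x) and 23 mm thick, lie across the top of the two x-running rails, running the full 1343 mm width of the frame in y; the slats are evenly spaced along x between the inner faces of the end posts with equal gaps (rounded down to the nearest mm) at the −x end and between each pair — any rounding remainder accumulates at the +x end.

The bed frame is against the open box's +x side, with their −y faces flush.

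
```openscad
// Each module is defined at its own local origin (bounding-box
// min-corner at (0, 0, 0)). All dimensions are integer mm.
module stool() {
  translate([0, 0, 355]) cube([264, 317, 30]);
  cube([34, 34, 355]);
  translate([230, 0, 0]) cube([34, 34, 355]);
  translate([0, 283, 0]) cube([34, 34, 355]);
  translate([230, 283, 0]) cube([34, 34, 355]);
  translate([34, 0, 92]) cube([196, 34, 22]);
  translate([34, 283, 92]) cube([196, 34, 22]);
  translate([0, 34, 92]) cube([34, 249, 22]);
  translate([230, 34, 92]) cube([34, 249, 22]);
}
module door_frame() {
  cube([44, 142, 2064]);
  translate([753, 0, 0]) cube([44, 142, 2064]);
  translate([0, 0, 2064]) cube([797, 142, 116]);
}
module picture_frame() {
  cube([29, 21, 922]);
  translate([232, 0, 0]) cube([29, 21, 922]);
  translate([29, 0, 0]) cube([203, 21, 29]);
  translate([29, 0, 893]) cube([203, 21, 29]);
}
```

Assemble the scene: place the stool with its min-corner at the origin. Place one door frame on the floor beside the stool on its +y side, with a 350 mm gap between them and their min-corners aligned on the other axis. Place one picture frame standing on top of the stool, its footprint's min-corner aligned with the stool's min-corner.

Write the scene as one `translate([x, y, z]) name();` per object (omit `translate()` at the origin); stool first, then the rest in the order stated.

stool();
translate([0, 667, 0]) door_frame();
translate([0, 0, 385]) picture_frame();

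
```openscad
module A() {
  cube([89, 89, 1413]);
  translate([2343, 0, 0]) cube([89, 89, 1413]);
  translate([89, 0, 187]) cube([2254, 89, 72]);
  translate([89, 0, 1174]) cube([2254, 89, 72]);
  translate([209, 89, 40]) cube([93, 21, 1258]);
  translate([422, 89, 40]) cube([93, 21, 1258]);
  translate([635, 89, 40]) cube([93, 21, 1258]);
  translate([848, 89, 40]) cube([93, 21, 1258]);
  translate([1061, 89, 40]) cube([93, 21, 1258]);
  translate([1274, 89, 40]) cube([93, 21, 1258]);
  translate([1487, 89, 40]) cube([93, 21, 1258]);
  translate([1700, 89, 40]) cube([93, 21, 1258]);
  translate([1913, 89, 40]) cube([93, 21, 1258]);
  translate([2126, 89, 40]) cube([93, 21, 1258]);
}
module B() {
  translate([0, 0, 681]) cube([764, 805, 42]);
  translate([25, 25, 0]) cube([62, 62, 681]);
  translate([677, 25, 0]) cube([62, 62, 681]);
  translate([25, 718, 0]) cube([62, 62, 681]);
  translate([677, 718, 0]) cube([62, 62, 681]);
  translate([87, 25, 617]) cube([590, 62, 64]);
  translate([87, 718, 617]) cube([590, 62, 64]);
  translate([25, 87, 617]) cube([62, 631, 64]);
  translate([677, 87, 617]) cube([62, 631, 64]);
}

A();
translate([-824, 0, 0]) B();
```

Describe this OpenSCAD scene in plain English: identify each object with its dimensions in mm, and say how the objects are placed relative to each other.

A is a fence section. Two 89×89 mm posts, 1413 mm tall, stand on the floor with a clear span of 2254 mm between their inner faces. Two horizontal rails of 89×72 mm section span the gap between the posts with their undersides at z = 187 mm and z = 1174 mm, flush with the posts' −y face. 10 pickets, each 93 mm wide, 21 mm thick and 1258 mm tall, are fixed to the +y face of the rails with their bottoms at z = 40 mm, evenly spaced across the span with equal gaps (rounded down to the nearest mm) at the −x end and between each pair — any rounding remainder accumulates at the +x end.

B is a table: top 764 mm (x) × 805 mm (y), 42 mm thick, upper face at z = 723 mm, on four 62×62 mm square legs, each inset 25 mm from the nearest pair of top edges, running from z = 0 to the bottom of the top. Four apron rails, 62 mm thick and 64 mm tall, run between adjacent legs with their top edges flush with the underside of the top and their outer faces flush with the legs' outer faces.

The table is on the floor beside the fence section on its −x side.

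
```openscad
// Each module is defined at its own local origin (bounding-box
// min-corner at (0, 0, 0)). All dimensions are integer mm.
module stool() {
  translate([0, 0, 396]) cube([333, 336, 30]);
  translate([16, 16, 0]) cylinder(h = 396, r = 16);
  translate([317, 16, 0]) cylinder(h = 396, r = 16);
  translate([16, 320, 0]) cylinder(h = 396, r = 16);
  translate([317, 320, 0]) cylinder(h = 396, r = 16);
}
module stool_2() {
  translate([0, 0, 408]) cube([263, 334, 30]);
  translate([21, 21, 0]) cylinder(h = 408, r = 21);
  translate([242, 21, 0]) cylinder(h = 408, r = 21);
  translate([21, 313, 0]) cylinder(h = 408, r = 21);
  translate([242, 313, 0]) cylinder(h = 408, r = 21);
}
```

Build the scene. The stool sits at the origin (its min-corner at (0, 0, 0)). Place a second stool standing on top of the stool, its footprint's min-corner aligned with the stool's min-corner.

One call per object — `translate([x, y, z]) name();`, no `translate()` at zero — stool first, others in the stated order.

stool();
translate([0, 0, 426]) stool_2();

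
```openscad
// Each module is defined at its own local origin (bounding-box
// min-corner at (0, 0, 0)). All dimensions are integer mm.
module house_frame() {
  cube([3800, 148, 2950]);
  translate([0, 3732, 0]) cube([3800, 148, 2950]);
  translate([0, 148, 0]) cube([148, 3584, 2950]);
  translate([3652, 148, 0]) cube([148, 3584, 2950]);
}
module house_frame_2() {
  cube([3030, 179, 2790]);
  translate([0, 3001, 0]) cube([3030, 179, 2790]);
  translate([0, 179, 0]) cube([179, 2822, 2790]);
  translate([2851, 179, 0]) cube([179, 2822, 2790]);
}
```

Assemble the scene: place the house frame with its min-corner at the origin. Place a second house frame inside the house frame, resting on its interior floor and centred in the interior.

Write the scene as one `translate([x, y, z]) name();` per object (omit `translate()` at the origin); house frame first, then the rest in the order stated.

house_frame();
translate([385, 350, 0]) house_frame_2();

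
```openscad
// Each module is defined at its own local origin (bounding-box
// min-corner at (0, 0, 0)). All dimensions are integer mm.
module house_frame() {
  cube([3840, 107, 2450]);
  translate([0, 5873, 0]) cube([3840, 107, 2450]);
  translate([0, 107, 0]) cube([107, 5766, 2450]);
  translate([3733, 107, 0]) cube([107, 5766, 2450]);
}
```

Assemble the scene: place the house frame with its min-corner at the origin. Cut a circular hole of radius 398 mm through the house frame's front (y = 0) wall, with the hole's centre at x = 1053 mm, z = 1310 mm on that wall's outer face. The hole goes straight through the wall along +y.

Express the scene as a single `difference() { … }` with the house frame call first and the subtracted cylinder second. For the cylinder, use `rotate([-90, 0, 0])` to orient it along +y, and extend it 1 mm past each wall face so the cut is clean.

difference() {
  house_frame();
  translate([1053, -1, 1310]) rotate([-90, 0, 0]) cylinder(h = 109, r = 398);
}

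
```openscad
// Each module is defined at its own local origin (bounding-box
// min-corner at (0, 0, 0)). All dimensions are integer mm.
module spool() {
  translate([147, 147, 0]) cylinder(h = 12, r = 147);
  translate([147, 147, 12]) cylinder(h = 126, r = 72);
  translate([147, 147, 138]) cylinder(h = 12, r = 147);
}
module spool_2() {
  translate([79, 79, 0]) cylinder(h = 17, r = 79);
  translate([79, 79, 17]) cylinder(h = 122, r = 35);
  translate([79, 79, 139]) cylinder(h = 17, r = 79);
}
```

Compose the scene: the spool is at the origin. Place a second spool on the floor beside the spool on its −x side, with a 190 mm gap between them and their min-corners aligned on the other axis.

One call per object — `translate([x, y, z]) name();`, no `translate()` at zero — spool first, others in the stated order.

spool();
translate([-348, 0, 0]) spool_2();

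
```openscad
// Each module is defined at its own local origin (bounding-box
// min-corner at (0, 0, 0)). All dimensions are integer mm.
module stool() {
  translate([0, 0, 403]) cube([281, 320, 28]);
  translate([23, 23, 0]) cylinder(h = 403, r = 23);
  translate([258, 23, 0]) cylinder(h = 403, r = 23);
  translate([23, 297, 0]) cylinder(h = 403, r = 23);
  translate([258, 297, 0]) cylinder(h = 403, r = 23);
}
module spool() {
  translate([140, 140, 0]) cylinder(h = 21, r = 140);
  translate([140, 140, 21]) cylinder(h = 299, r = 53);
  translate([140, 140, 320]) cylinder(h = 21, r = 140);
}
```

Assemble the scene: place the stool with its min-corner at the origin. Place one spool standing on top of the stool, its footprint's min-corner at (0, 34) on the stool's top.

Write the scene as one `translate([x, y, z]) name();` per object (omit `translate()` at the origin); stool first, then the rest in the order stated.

stool();
translate([0, 34, 431]) spool();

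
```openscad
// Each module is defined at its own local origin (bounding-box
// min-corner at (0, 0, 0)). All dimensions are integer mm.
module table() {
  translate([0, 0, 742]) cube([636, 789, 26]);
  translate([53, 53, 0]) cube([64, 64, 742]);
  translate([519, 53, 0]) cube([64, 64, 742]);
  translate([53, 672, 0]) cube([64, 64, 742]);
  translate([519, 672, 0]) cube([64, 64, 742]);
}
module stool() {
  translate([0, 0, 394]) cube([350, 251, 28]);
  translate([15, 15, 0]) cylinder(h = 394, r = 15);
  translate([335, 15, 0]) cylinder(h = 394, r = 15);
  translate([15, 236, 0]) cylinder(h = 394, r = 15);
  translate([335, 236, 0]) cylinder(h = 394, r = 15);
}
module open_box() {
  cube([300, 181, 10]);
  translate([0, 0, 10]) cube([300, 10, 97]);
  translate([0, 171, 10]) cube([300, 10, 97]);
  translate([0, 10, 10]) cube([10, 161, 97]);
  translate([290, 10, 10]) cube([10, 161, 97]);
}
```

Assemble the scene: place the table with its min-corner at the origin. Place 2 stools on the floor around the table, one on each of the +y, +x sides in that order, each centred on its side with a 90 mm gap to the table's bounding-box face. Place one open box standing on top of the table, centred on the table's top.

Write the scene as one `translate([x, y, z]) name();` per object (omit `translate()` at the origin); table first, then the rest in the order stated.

table();
translate([143, 879, 0]) stool();
translate([726, 269, 0]) stool();
translate([168, 304, 768]) open_box();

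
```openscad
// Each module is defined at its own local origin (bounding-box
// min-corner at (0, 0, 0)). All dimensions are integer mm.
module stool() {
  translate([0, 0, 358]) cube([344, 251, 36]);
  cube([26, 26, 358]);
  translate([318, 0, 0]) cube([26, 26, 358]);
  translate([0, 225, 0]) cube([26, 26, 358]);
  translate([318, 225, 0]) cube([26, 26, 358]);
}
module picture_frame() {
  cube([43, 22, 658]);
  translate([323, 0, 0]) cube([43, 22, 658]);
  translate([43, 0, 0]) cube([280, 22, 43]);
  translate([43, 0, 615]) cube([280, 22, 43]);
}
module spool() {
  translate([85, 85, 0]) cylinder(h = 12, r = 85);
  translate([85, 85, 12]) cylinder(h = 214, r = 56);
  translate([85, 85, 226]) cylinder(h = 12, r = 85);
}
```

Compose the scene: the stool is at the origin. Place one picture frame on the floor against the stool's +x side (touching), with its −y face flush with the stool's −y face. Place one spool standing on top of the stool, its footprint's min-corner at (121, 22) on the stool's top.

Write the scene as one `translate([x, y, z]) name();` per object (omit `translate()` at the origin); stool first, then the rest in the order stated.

stool();
translate([344, 0, 0]) picture_frame();
translate([121, 22, 394]) spool();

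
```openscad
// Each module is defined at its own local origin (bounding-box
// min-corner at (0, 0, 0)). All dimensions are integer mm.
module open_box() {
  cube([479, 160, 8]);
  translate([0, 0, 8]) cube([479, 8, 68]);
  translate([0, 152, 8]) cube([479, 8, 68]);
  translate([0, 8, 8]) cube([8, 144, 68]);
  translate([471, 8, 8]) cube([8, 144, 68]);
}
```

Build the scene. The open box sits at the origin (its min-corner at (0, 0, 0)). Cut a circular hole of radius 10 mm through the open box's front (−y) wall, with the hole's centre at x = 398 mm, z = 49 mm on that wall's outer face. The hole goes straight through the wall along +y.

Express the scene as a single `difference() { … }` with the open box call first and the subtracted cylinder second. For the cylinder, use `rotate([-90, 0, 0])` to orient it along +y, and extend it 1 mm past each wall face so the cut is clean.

difference() {
  open_box();
  translate([398, -1, 49]) rotate([-90, 0, 0]) cylinder(h = 10, r = 10);
}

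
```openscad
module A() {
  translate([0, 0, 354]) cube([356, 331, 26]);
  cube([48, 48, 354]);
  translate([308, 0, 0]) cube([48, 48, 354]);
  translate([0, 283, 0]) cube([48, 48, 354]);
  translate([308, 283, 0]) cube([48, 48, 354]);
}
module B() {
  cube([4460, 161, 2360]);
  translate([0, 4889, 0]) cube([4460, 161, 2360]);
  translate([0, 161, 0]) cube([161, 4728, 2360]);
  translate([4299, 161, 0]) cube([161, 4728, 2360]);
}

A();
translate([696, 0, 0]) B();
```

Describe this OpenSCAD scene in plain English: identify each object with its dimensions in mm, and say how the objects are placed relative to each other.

A is a four-legged stool. The seat is a 356×331×26 mm slab whose top surface is at z = 380 mm; four square legs, each 48×48 mm in cross-section, run from the floor (z = 0) to the underside of the seat, each flush with a corner of the seat.

B is a box-shaped house frame (walls only): outside footprint 4460×5050 mm, wall height 2360 mm, wall thickness 161 mm. The two y-facing walls run the full x-width; the two x-facing walls fit between the inner faces of the y-facing walls.

The house frame is on the floor beside the stool on its +x side.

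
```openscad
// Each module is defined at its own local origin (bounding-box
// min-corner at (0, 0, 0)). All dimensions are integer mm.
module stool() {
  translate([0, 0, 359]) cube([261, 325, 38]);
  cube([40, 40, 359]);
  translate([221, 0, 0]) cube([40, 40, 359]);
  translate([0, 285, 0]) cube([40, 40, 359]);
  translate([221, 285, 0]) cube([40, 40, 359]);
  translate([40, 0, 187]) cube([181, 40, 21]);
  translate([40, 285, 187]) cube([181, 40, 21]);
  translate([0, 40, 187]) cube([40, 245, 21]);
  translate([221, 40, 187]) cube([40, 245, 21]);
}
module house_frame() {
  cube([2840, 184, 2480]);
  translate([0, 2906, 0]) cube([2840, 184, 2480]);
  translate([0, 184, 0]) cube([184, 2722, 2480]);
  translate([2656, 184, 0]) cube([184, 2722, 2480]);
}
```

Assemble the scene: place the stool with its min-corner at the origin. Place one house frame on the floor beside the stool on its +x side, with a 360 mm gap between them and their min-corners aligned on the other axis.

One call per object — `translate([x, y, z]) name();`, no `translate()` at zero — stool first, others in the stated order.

stool();
translate([621, 0, 0]) house_frame();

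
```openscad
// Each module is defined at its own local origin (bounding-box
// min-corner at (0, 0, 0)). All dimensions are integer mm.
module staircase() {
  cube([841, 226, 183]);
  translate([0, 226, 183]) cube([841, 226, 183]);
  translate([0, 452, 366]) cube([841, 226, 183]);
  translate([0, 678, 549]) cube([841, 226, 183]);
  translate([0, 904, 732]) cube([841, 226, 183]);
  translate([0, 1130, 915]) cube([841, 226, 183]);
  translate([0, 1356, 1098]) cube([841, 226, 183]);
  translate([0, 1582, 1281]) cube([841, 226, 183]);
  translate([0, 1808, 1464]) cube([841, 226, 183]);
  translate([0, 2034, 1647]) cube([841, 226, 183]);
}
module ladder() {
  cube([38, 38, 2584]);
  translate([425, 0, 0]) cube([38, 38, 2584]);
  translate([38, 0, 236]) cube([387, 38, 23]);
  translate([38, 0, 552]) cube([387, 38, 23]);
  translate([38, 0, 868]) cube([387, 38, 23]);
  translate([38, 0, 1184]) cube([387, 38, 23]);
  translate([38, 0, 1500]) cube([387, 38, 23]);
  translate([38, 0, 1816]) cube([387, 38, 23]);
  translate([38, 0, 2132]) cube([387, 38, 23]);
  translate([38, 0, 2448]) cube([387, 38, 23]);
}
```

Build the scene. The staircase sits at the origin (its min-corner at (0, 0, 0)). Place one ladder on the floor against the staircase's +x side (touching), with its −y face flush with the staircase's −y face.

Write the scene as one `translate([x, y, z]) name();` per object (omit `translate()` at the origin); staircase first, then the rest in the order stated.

staircase();
translate([841, 0, 0]) ladder();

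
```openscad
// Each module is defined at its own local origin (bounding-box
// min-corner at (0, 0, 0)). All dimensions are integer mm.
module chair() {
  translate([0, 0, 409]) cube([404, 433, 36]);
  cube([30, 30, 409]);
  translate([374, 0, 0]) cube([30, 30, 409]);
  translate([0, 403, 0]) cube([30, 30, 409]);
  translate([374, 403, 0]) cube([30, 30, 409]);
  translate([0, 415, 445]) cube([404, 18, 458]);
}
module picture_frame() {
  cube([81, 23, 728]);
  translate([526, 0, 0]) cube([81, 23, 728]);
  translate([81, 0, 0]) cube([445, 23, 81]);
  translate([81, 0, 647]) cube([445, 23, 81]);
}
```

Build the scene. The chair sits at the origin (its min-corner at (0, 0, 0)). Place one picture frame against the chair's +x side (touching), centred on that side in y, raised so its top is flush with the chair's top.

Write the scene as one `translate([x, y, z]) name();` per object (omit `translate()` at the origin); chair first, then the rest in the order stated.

chair();
translate([404, 205, 175]) picture_frame();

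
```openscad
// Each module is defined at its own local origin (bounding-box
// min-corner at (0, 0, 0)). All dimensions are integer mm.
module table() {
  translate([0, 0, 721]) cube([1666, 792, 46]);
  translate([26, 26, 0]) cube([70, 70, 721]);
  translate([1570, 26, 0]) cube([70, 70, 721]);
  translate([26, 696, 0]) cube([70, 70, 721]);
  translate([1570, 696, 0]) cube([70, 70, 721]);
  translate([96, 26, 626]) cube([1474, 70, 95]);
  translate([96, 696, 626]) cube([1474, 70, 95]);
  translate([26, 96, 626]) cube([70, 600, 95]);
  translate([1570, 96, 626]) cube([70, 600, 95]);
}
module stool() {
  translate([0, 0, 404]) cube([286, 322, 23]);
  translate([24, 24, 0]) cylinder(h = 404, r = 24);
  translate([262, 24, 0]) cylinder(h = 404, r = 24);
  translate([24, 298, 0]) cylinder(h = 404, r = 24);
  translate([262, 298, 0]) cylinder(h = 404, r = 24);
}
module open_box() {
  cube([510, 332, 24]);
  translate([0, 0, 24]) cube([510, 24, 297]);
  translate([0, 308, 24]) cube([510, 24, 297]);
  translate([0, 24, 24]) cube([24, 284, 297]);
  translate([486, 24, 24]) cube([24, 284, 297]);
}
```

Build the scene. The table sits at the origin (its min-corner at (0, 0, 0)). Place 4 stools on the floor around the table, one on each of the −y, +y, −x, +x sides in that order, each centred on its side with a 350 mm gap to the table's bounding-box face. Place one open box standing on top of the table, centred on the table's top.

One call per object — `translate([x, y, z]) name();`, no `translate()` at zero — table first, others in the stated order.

table();
translate([690, -672, 0]) stool();
translate([690, 1142, 0]) stool();
translate([-636, 235, 0]) stool();
translate([2016, 235, 0]) stool();
translate([578, 230, 767]) open_box();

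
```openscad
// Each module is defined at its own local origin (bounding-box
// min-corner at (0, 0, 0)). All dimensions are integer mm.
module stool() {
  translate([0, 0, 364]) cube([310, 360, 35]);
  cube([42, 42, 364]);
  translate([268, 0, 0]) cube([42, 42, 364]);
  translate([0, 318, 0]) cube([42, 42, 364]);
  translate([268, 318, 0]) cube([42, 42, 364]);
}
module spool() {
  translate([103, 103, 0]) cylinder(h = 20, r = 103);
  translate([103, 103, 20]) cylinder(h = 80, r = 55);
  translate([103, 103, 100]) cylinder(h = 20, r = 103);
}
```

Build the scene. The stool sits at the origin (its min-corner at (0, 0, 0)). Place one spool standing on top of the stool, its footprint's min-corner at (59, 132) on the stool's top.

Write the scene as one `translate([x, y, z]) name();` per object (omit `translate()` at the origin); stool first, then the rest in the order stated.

stool();
translate([59, 132, 399]) spool();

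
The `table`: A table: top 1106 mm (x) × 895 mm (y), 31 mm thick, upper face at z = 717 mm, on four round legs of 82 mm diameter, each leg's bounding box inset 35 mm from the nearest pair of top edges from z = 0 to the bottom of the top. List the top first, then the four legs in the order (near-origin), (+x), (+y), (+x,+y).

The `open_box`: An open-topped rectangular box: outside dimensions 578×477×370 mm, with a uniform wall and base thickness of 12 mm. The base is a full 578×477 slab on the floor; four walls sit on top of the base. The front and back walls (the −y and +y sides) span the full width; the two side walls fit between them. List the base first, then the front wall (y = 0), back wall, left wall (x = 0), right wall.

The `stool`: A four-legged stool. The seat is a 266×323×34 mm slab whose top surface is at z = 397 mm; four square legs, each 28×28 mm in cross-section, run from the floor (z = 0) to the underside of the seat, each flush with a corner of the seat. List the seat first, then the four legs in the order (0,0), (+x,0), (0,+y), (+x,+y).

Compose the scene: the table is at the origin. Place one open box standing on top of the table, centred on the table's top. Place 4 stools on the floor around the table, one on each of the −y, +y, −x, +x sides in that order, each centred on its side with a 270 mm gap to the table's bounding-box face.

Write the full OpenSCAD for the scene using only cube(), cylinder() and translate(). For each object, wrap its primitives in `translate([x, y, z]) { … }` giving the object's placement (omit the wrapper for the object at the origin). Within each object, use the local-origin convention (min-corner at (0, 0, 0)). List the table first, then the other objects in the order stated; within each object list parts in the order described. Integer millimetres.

translate([0, 0, 686]) cube([1106, 895, 31]);
translate([76, 76, 0]) cylinder(h = 686, r = 41);
translate([1030, 76, 0]) cylinder(h = 686, r = 41);
translate([76, 819, 0]) cylinder(h = 686, r = 41);
translate([1030, 819, 0]) cylinder(h = 686, r = 41);
translate([264, 209, 717]) {
  cube([578, 477, 12]);
  translate([0, 0, 12]) cube([578, 12, 358]);
  translate([0, 465, 12]) cube([578, 12, 358]);
  translate([0, 12, 12]) cube([12, 453, 358]);
  translate([566, 12, 12]) cube([12, 453, 358]);
}
translate([420, -593, 0]) {
  translate([0, 0, 363]) cube([266, 323, 34]);
  cube([28, 28, 363]);
  translate([238, 0, 0]) cube([28, 28, 363]);
  translate([0, 295, 0]) cube([28, 28, 363]);
  translate([238, 295, 0]) cube([28, 28, 363]);
}
translate([420, 1165, 0]) {
  translate([0, 0, 363]) cube([266, 323, 34]);
  cube([28, 28, 363]);
  translate([238, 0, 0]) cube([28, 28, 363]);
  translate([0, 295, 0]) cube([28, 28, 363]);
  translate([238, 295, 0]) cube([28, 28, 363]);
}
translate([-536, 286, 0]) {
  translate([0, 0, 363]) cube([266, 323, 34]);
  cube([28, 28, 363]);
  translate([238, 0, 0]) cube([28, 28, 363]);
  translate([0, 295, 0]) cube([28, 28, 363]);
  translate([238, 295, 0]) cube([28, 28, 363]);
}
translate([1376, 286, 0]) {
  translate([0, 0, 363]) cube([266, 323, 34]);
  cube([28, 28, 363]);
  translate([238, 0, 0]) cube([28, 28, 363]);
  translate([0, 295, 0]) cube([28, 28, 363]);
  translate([238, 295, 0]) cube([28, 28, 363]);
}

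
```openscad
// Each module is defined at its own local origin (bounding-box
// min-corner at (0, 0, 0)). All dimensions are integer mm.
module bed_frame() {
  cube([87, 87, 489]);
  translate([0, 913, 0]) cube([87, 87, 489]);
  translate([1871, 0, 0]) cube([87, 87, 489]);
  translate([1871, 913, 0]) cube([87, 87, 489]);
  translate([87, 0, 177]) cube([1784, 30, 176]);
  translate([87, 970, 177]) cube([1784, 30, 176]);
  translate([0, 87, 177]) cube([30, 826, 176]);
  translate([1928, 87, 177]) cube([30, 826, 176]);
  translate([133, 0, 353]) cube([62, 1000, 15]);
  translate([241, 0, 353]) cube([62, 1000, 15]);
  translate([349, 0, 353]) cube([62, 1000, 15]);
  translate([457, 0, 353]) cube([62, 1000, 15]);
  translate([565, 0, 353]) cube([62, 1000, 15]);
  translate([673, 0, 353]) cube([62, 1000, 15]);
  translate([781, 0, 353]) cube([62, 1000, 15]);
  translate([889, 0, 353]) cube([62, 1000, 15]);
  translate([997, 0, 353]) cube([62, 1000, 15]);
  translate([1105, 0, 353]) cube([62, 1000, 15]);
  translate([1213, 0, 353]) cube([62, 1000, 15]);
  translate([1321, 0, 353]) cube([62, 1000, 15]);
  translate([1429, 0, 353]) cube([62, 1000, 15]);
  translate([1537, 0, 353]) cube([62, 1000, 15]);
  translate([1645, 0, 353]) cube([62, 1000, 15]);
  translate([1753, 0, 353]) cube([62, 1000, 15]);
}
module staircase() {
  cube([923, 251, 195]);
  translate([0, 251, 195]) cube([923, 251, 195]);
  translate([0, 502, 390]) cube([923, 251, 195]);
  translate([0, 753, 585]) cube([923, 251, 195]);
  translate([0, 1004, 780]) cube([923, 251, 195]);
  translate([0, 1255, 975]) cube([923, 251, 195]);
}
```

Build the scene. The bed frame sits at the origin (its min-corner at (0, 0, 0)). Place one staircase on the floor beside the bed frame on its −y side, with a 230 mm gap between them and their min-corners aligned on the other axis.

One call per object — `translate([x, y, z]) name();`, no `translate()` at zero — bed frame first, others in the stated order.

bed_frame();
translate([0, -1736, 0]) staircase();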